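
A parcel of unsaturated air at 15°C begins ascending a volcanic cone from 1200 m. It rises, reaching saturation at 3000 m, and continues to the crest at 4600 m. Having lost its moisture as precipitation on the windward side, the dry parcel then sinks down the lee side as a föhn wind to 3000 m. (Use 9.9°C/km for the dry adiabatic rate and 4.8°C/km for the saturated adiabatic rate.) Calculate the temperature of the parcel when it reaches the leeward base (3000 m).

5.34°C

Dry to 3000 m: -9.9 × 1.8 km = -17.82°C, so T = -2.82°C.
Saturated to 4600 m: -4.8 × 1.6 km = -7.68°C, so T = -10.5°C.
Dry descent to 3000 m: +9.9 × 1.6 km = +15.84°C, so T = 5.34°C.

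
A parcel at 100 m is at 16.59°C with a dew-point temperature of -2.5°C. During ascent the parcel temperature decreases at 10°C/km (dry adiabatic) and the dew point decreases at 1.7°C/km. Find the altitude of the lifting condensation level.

T and T_d converge at 10 − 1.7 = 8.3°C per km
Height above start = (16.59 − (-2.5)) / 8.3 = 2.3 km
LCL altitude = 100 m + 2300 m = 2400 m

2400 m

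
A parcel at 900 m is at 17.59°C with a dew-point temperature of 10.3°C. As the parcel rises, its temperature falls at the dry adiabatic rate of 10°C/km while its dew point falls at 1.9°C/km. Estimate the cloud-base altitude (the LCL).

T and T_d converge at 10 − 1.9 = 8.1°C per km
Height above start = (17.59 − 10.3) / 8.1 = 0.9 km
LCL altitude = 900 m + 900 m = 1800 m

1800 m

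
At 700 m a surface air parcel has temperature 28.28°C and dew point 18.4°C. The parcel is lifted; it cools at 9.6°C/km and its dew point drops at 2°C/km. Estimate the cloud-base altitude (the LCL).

T and T_d converge at 9.6 − 2 = 7.6°C per km
Height above start = (28.28 − 18.4) / 7.6 = 1.3 km
LCL altitude = 700 m + 1300 m = 2000 m

2000 m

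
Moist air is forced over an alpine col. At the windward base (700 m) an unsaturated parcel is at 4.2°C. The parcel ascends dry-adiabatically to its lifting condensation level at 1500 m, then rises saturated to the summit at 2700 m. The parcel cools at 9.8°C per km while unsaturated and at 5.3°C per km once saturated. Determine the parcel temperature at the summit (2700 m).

-10°C

Dry to 1500 m: -9.8 × 0.8 km = -7.84°C, so T = -3.64°C.
Saturated to 2700 m: -5.3 × 1.2 km = -6.36°C, so T = -10°C.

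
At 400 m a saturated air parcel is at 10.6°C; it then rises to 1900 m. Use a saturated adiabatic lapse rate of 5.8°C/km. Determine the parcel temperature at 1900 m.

1.9°C

400 → 1900 m (saturated adiabatic, 5.8°C/km): ΔT = -5.8 × 1.5 = -8.7°C → T = 1.9°C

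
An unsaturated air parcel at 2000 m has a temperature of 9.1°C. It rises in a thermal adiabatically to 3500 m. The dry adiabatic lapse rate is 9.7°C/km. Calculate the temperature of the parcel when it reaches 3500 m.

From 2000 m to 3500 m (dry adiabatic): cools by 9.7 × 1.5 = 14.55°C, giving -5.45°C.

-5.45°C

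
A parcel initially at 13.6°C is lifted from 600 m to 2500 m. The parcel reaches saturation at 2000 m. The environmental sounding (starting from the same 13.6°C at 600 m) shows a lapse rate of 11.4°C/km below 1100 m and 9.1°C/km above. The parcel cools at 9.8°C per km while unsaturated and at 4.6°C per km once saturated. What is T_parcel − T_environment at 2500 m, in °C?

+2.42°C (parcel warmer than environment)

Parcel:
  Dry to 2000 m: -9.8 × 1.4 km = -13.72°C, so T = -0.12°C.
  Saturated to 2500 m: -4.6 × 0.5 km = -2.3°C, so T = -2.42°C.
Environment:
  Environment, lower layer to 1100 m: -11.4 × 0.5 km = -5.7°C, so T = 7.9°C.
  Environment, upper layer to 2500 m: -9.1 × 1.4 km = -12.74°C, so T = -4.84°C.
T_parcel − T_env = -2.42 − (-4.84) = +2.42°C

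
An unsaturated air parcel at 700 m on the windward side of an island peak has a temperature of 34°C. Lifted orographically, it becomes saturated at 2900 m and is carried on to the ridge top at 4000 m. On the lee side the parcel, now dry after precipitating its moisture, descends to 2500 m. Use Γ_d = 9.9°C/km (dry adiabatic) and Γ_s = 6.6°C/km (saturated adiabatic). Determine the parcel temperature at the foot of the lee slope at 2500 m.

From 700 m to 2900 m (dry): cools by 9.9 × 2.2 = 21.78°C, giving 12.22°C.
From 2900 m to 4000 m (saturated): cools by 6.6 × 1.1 = 7.26°C, giving 4.96°C.
From 4000 m to 2500 m (dry descent): warms by 9.9 × 1.5 = 14.85°C, giving 19.81°C.

19.81°C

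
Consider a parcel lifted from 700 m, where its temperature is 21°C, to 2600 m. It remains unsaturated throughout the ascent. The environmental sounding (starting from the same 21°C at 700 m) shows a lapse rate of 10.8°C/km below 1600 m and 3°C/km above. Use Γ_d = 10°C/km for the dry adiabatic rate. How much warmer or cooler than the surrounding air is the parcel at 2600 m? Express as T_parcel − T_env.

-6.28°C (parcel cooler than environment)

Parcel:
  From 700 m to 2600 m (dry): cools by 10 × 1.9 = 19°C, giving 2°C.
Environment:
  From 700 m to 1600 m (environment, lower layer): cools by 10.8 × 0.9 = 9.72°C, giving 11.28°C.
  From 1600 m to 2600 m (environment, upper layer): cools by 3 × 1 = 3°C, giving 8.28°C.
T_parcel − T_env = 2 − 8.28 = -6.28°C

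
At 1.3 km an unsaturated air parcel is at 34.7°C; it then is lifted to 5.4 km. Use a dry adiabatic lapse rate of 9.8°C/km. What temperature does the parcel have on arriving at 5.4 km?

-5.48°C

1300 → 5400 m (dry adiabatic, 9.8°C/km): ΔT = -9.8 × 4.1 = -40.18°C → T = -5.48°C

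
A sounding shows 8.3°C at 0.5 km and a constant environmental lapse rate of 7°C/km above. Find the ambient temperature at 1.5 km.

500–1500 m, environmental: Δz = 1 km ⇒ ΔT = -7°C; T = 1.3°C

1.3°C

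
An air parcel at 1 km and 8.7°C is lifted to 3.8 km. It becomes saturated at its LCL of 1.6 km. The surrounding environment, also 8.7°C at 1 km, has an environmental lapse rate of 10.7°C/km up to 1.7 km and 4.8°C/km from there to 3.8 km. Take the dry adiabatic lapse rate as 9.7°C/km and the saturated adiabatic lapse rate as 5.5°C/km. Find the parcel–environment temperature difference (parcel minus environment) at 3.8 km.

-0.35°C (parcel cooler than environment)

Parcel:
  Dry to 1600 m: -9.7 × 0.6 km = -5.82°C, so T = 2.88°C.
  Saturated to 3800 m: -5.5 × 2.2 km = -12.1°C, so T = -9.22°C.
Environment:
  Environment, lower layer to 1700 m: -10.7 × 0.7 km = -7.49°C, so T = 1.21°C.
  Environment, upper layer to 3800 m: -4.8 × 2.1 km = -10.08°C, so T = -8.87°C.
T_parcel − T_env = -9.22 − (-8.87) = -0.35°C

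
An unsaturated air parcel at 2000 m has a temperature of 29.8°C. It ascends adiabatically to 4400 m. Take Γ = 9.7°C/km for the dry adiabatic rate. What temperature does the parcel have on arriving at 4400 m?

6.52°C

2000–4400 m, dry adiabatic: Δz = 2.4 km ⇒ ΔT = -23.28°C; T = 6.52°C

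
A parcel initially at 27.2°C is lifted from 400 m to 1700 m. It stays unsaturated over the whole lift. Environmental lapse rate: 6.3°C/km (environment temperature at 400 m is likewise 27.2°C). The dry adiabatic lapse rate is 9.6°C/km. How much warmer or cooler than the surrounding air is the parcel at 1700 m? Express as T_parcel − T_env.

-4.29°C (parcel cooler than environment)

Parcel:
  400 → 1700 m (dry, 9.6°C/km): ΔT = -9.6 × 1.3 = -12.48°C → T = 14.72°C
Environment:
  400 → 1700 m (environment, 6.3°C/km): ΔT = -6.3 × 1.3 = -8.19°C → T = 19.01°C
T_parcel − T_env = 14.72 − 19.01 = -4.29°C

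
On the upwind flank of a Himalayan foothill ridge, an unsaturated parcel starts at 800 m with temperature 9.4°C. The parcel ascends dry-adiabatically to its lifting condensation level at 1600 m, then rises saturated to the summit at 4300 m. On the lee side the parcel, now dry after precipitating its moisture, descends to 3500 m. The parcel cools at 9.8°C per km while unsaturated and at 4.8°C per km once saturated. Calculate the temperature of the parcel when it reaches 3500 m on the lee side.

800 → 1600 m (dry, 9.8°C/km): ΔT = -9.8 × 0.8 = -7.84°C → T = 1.56°C
1600 → 4300 m (saturated, 4.8°C/km): ΔT = -4.8 × 2.7 = -12.96°C → T = -11.4°C
4300 → 3500 m (dry descent, 9.8°C/km): ΔT = +9.8 × 0.8 = +7.84°C → T = -3.56°C

-3.56°C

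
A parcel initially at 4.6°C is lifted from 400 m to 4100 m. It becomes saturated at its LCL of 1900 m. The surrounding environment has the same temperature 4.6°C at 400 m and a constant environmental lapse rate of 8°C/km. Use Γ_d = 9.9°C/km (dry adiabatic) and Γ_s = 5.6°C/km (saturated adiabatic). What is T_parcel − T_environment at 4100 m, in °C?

+2.43°C (parcel warmer than environment)

Parcel:
  400–1900 m, dry: Δz = 1.5 km ⇒ ΔT = -14.85°C; T = -10.25°C
  1900–4100 m, saturated: Δz = 2.2 km ⇒ ΔT = -12.32°C; T = -22.57°C
Environment:
  400–4100 m, environment: Δz = 3.7 km ⇒ ΔT = -29.6°C; T = -25°C
T_parcel − T_env = -22.57 − (-25) = +2.43°C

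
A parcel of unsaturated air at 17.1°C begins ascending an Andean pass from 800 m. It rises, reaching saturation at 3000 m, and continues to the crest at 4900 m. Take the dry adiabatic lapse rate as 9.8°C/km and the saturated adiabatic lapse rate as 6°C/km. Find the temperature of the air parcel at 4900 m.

800–3000 m, dry: Δz = 2.2 km ⇒ ΔT = -21.56°C; T = -4.46°C
3000–4900 m, saturated: Δz = 1.9 km ⇒ ΔT = -11.4°C; T = -15.86°C

-15.86°C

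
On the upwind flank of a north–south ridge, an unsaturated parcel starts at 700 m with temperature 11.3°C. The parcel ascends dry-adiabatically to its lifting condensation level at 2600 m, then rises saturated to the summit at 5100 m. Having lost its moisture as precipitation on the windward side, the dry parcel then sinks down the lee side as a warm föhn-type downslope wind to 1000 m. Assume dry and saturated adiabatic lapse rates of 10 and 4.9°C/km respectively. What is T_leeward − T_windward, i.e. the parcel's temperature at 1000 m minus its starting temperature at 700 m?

Dry to 2600 m: -10 × 1.9 km = -19°C, so T = -7.7°C.
Saturated to 5100 m: -4.9 × 2.5 km = -12.25°C, so T = -19.95°C.
Dry descent to 1000 m: +10 × 4.1 km = +41°C, so T = 21.05°C.
Net change vs windward start: 21.05 − 11.3 = +9.75°C

+9.75°C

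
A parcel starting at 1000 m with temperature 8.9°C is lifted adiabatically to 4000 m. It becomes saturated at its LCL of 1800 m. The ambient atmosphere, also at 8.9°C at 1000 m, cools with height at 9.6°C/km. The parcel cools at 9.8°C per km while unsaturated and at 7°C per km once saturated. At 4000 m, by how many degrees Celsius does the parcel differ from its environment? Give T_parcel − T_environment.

Parcel:
  1000–1800 m, dry: Δz = 0.8 km ⇒ ΔT = -7.84°C; T = 1.06°C
  1800–4000 m, saturated: Δz = 2.2 km ⇒ ΔT = -15.4°C; T = -14.34°C
Environment:
  1000–4000 m, environment: Δz = 3 km ⇒ ΔT = -28.8°C; T = -19.9°C
T_parcel − T_env = -14.34 − (-19.9) = +5.56°C

+5.56°C (parcel warmer than environment)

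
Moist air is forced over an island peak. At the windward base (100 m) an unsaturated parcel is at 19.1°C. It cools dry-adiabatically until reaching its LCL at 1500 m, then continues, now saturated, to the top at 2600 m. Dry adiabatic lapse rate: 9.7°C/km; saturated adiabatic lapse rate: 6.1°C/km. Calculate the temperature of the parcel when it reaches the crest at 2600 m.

From 100 m to 1500 m (dry): cools by 9.7 × 1.4 = 13.58°C, giving 5.52°C.
From 1500 m to 2600 m (saturated): cools by 6.1 × 1.1 = 6.71°C, giving -1.19°C.

-1.19°C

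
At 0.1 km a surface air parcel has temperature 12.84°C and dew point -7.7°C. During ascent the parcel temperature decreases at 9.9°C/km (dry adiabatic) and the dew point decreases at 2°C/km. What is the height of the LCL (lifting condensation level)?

T and T_d converge at 9.9 − 2 = 7.9°C per km
Height above start = (12.84 − (-7.7)) / 7.9 = 2.6 km
LCL altitude = 100 m + 2600 m = 2700 m

2.7 km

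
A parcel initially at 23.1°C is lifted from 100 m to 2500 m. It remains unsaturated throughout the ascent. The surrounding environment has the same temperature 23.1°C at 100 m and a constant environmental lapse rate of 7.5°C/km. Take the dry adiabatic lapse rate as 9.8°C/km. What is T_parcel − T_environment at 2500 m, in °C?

-5.52°C (parcel cooler than environment)

Parcel:
  100–2500 m, dry: Δz = 2.4 km ⇒ ΔT = -23.52°C; T = -0.42°C
Environment:
  100–2500 m, environment: Δz = 2.4 km ⇒ ΔT = -18°C; T = 5.1°C
T_parcel − T_env = -0.42 − 5.1 = -5.52°C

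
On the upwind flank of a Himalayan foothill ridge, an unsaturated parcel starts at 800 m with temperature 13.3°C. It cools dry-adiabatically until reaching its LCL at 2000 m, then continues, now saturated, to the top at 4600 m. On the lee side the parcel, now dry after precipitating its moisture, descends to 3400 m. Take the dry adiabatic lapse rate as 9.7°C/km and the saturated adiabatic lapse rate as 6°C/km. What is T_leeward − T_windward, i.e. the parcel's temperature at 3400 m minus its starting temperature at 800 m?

Dry to 2000 m: -9.7 × 1.2 km = -11.64°C, so T = 1.66°C.
Saturated to 4600 m: -6 × 2.6 km = -15.6°C, so T = -13.94°C.
Dry descent to 3400 m: +9.7 × 1.2 km = +11.64°C, so T = -2.3°C.
Net change vs windward start: -2.3 − 13.3 = -15.6°C

-15.6°C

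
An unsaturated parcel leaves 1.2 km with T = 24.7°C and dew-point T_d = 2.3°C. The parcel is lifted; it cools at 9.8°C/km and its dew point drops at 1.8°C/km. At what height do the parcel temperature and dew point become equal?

T and T_d converge at 9.8 − 1.8 = 8°C per km
Height above start = (24.7 − 2.3) / 8 = 2.8 km
LCL altitude = 1200 m + 2800 m = 4000 m

4 km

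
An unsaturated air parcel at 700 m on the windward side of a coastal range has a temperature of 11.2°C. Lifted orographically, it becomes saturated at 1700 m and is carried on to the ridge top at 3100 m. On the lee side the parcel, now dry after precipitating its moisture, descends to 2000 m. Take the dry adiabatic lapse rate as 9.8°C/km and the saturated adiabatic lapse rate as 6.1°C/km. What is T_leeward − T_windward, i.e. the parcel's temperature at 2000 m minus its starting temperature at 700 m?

-7.56°C

From 700 m to 1700 m (dry): cools by 9.8 × 1 = 9.8°C, giving 1.4°C.
From 1700 m to 3100 m (saturated): cools by 6.1 × 1.4 = 8.54°C, giving -7.14°C.
From 3100 m to 2000 m (dry descent): warms by 9.8 × 1.1 = 10.78°C, giving 3.64°C.
Net change vs windward start: 3.64 − 11.2 = -7.56°C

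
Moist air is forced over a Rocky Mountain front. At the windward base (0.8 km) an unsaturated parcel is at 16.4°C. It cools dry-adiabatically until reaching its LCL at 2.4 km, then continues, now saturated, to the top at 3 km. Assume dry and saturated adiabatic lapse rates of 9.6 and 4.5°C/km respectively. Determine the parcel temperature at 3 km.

-1.66°C

From 800 m to 2400 m (dry): cools by 9.6 × 1.6 = 15.36°C, giving 1.04°C.
From 2400 m to 3000 m (saturated): cools by 4.5 × 0.6 = 2.7°C, giving -1.66°C.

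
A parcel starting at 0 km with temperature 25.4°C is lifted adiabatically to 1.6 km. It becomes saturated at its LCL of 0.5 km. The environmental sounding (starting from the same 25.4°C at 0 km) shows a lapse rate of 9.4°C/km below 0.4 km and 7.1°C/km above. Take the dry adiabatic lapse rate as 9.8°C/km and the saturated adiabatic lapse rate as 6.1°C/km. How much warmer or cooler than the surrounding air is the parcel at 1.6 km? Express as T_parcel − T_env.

+0.67°C (parcel warmer than environment)

Parcel:
  From 0 m to 500 m (dry): cools by 9.8 × 0.5 = 4.9°C, giving 20.5°C.
  From 500 m to 1600 m (saturated): cools by 6.1 × 1.1 = 6.71°C, giving 13.79°C.
Environment:
  From 0 m to 400 m (environment, lower layer): cools by 9.4 × 0.4 = 3.76°C, giving 21.64°C.
  From 400 m to 1600 m (environment, upper layer): cools by 7.1 × 1.2 = 8.52°C, giving 13.12°C.
T_parcel − T_env = 13.79 − 13.12 = +0.67°C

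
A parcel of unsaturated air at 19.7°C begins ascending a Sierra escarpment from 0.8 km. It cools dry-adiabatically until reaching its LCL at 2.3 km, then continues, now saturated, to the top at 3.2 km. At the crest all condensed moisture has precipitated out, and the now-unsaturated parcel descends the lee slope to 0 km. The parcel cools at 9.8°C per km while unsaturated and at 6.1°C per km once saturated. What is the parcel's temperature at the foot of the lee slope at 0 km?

30.87°C

Dry to 2300 m: -9.8 × 1.5 km = -14.7°C, so T = 5°C.
Saturated to 3200 m: -6.1 × 0.9 km = -5.49°C, so T = -0.49°C.
Dry descent to 0 m: +9.8 × 3.2 km = +31.36°C, so T = 30.87°C.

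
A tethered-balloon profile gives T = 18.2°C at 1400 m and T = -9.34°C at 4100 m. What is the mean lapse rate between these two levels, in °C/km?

10.2°C/km

Γ = −ΔT/Δz = (18.2 − (-9.34)) / (4100 − 1400) m
  = 27.54°C / 2.7 km = 10.2°C/km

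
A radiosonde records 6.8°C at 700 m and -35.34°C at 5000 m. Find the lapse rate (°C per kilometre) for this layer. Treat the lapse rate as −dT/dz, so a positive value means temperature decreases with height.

9.8°C/km

Γ = −ΔT/Δz = (6.8 − (-35.34)) / (5000 − 700) m
  = 42.14°C / 4.3 km = 9.8°C/km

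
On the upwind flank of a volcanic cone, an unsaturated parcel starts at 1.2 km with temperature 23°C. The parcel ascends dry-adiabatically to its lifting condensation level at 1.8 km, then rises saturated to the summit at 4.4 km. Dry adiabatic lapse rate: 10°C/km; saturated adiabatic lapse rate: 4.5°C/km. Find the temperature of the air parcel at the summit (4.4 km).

5.3°C

1200 → 1800 m (dry, 10°C/km): ΔT = -10 × 0.6 = -6°C → T = 17°C
1800 → 4400 m (saturated, 4.5°C/km): ΔT = -4.5 × 2.6 = -11.7°C → T = 5.3°C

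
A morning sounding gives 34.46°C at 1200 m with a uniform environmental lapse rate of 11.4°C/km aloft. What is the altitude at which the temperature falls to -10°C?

Height above start = (34.46 − (-10)) / 11.4 = 3.9 km
Altitude = 1200 m + 3900 m = 5100 m

5100 m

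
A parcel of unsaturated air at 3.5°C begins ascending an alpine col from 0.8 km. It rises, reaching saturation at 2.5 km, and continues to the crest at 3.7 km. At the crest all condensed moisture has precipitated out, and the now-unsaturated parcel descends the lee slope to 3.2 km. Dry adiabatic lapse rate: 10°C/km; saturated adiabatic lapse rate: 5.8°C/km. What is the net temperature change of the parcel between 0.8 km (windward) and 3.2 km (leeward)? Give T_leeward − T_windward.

-18.96°C

From 800 m to 2500 m (dry): cools by 10 × 1.7 = 17°C, giving -13.5°C.
From 2500 m to 3700 m (saturated): cools by 5.8 × 1.2 = 6.96°C, giving -20.46°C.
From 3700 m to 3200 m (dry descent): warms by 10 × 0.5 = 5°C, giving -15.46°C.
Net change vs windward start: -15.46 − 3.5 = -18.96°C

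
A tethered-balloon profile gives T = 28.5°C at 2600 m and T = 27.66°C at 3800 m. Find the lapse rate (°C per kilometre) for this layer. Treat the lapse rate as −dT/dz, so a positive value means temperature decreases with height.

0.7°C/km

Γ = −ΔT/Δz = (28.5 − 27.66) / (3800 − 2600) m
  = 0.84°C / 1.2 km = 0.7°C/km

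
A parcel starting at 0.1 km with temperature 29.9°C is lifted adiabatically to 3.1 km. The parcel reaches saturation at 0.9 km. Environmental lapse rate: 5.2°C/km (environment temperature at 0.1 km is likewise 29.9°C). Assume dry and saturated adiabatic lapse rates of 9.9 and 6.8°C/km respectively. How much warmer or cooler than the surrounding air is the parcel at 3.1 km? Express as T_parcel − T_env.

Parcel:
  Dry to 900 m: -9.9 × 0.8 km = -7.92°C, so T = 21.98°C.
  Saturated to 3100 m: -6.8 × 2.2 km = -14.96°C, so T = 7.02°C.
Environment:
  Environment to 3100 m: -5.2 × 3 km = -15.6°C, so T = 14.3°C.
T_parcel − T_env = 7.02 − 14.3 = -7.28°C

-7.28°C (parcel cooler than environment)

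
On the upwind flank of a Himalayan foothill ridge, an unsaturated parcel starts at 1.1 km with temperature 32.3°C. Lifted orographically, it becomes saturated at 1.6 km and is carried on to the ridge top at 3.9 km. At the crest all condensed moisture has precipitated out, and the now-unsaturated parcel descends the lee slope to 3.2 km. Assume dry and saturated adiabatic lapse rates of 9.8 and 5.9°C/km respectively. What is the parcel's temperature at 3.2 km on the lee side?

Dry to 1600 m: -9.8 × 0.5 km = -4.9°C, so T = 27.4°C.
Saturated to 3900 m: -5.9 × 2.3 km = -13.57°C, so T = 13.83°C.
Dry descent to 3200 m: +9.8 × 0.7 km = +6.86°C, so T = 20.69°C.

20.69°C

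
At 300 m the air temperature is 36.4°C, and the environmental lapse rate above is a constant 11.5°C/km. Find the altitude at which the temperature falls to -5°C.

3900 m

Height above start = (36.4 − (-5)) / 11.5 = 3.6 km
Altitude = 300 m + 3600 m = 3900 m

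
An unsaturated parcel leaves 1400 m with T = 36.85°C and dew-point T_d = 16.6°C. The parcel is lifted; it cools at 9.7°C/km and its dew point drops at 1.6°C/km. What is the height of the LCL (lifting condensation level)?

T and T_d converge at 9.7 − 1.6 = 8.1°C per km
Height above start = (36.85 − 16.6) / 8.1 = 2.5 km
LCL altitude = 1400 m + 2500 m = 3900 m

3900 m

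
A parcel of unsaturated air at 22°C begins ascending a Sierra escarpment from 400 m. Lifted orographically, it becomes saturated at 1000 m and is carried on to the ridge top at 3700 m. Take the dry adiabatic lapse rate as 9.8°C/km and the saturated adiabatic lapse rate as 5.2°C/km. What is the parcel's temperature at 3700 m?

2.08°C

400–1000 m, dry: Δz = 0.6 km ⇒ ΔT = -5.88°C; T = 16.12°C
1000–3700 m, saturated: Δz = 2.7 km ⇒ ΔT = -14.04°C; T = 2.08°C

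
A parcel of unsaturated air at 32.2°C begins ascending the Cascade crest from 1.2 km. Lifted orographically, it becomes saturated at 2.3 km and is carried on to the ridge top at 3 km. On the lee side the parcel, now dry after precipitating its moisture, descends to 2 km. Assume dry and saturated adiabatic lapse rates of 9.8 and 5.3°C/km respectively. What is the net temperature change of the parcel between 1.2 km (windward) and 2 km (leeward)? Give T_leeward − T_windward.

-4.69°C

1200 → 2300 m (dry, 9.8°C/km): ΔT = -9.8 × 1.1 = -10.78°C → T = 21.42°C
2300 → 3000 m (saturated, 5.3°C/km): ΔT = -5.3 × 0.7 = -3.71°C → T = 17.71°C
3000 → 2000 m (dry descent, 9.8°C/km): ΔT = +9.8 × 1 = +9.8°C → T = 27.51°C
Net change vs windward start: 27.51 − 32.2 = -4.69°C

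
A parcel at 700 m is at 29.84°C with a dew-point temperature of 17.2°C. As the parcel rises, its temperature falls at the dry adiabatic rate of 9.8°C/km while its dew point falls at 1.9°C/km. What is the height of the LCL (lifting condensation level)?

2300 m

T and T_d converge at 9.8 − 1.9 = 7.9°C per km
Height above start = (29.84 − 17.2) / 7.9 = 1.6 km
LCL altitude = 700 m + 1600 m = 2300 m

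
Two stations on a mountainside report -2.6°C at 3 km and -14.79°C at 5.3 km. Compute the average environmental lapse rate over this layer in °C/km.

5.3°C/km

Γ = −ΔT/Δz = (-2.6 − (-14.79)) / (5300 − 3000) m
  = 12.19°C / 2.3 km = 5.3°C/km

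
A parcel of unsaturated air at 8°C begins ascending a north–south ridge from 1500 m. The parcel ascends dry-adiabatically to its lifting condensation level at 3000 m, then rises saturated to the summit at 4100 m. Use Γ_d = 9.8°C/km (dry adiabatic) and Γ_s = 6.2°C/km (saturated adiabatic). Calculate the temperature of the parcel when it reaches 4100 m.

1500 → 3000 m (dry, 9.8°C/km): ΔT = -9.8 × 1.5 = -14.7°C → T = -6.7°C
3000 → 4100 m (saturated, 6.2°C/km): ΔT = -6.2 × 1.1 = -6.82°C → T = -13.52°C

-13.52°C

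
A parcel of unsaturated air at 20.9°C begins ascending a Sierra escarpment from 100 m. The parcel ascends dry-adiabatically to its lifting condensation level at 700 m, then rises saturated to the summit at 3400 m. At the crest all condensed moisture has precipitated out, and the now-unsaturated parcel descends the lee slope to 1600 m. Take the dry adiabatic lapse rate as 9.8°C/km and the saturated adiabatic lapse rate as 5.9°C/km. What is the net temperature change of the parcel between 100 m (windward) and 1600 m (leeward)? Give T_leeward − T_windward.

-4.17°C

Dry to 700 m: -9.8 × 0.6 km = -5.88°C, so T = 15.02°C.
Saturated to 3400 m: -5.9 × 2.7 km = -15.93°C, so T = -0.91°C.
Dry descent to 1600 m: +9.8 × 1.8 km = +17.64°C, so T = 16.73°C.
Net change vs windward start: 16.73 − 20.9 = -4.17°C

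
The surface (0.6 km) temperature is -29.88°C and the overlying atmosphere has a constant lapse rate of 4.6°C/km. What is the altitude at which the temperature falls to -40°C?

Height above start = (-29.88 − (-40)) / 4.6 = 2.2 km
Altitude = 600 m + 2200 m = 2800 m

2.8 km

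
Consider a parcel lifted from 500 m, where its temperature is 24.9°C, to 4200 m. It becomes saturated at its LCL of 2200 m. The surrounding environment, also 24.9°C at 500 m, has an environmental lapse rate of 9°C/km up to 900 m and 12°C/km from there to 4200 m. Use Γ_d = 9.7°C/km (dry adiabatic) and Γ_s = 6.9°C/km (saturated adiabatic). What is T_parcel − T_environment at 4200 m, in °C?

Parcel:
  From 500 m to 2200 m (dry): cools by 9.7 × 1.7 = 16.49°C, giving 8.41°C.
  From 2200 m to 4200 m (saturated): cools by 6.9 × 2 = 13.8°C, giving -5.39°C.
Environment:
  From 500 m to 900 m (environment, lower layer): cools by 9 × 0.4 = 3.6°C, giving 21.3°C.
  From 900 m to 4200 m (environment, upper layer): cools by 12 × 3.3 = 39.6°C, giving -18.3°C.
T_parcel − T_env = -5.39 − (-18.3) = +12.91°C

+12.91°C (parcel warmer than environment)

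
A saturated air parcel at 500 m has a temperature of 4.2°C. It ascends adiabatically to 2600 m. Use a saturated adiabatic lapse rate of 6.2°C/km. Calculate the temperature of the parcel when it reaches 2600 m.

From 500 m to 2600 m (saturated adiabatic): cools by 6.2 × 2.1 = 13.02°C, giving -8.82°C.

-8.82°C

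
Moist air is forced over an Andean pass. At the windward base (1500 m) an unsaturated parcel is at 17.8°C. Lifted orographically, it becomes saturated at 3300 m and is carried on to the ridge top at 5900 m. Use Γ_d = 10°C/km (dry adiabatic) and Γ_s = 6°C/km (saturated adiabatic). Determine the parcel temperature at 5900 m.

-15.8°C

From 1500 m to 3300 m (dry): cools by 10 × 1.8 = 18°C, giving -0.2°C.
From 3300 m to 5900 m (saturated): cools by 6 × 2.6 = 15.6°C, giving -15.8°C.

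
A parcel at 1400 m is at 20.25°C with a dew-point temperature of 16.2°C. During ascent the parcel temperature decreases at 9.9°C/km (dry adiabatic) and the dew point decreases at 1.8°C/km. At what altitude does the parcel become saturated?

T and T_d converge at 9.9 − 1.8 = 8.1°C per km
Height above start = (20.25 − 16.2) / 8.1 = 0.5 km
LCL altitude = 1400 m + 500 m = 1900 m

1900 m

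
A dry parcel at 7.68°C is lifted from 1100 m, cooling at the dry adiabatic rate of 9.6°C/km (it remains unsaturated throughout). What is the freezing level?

Height above start = (7.68 − 0) / 9.6 = 0.8 km
Altitude = 1100 m + 800 m = 1900 m

1900 m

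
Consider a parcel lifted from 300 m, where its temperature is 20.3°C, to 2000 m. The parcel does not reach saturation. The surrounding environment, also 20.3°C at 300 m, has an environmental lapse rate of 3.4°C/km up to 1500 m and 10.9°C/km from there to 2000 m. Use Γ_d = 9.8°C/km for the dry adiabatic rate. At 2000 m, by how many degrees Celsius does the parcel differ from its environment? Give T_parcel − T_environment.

-7.13°C (parcel cooler than environment)

Parcel:
  300 → 2000 m (dry, 9.8°C/km): ΔT = -9.8 × 1.7 = -16.66°C → T = 3.64°C
Environment:
  300 → 1500 m (environment, lower layer, 3.4°C/km): ΔT = -3.4 × 1.2 = -4.08°C → T = 16.22°C
  1500 → 2000 m (environment, upper layer, 10.9°C/km): ΔT = -10.9 × 0.5 = -5.45°C → T = 10.77°C
T_parcel − T_env = 3.64 − 10.77 = -7.13°C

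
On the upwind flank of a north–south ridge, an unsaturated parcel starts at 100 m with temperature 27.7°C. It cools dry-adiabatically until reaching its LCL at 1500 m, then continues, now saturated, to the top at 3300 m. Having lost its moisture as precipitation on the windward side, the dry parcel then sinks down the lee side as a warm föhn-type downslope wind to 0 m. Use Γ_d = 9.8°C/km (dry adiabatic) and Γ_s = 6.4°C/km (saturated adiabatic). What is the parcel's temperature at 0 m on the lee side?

34.8°C

Dry to 1500 m: -9.8 × 1.4 km = -13.72°C, so T = 13.98°C.
Saturated to 3300 m: -6.4 × 1.8 km = -11.52°C, so T = 2.46°C.
Dry descent to 0 m: +9.8 × 3.3 km = +32.34°C, so T = 34.8°C.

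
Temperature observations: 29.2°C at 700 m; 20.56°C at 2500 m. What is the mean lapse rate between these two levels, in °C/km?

Γ = −ΔT/Δz = (29.2 − 20.56) / (2500 − 700) m
  = 8.64°C / 1.8 km = 4.8°C/km

4.8°C/km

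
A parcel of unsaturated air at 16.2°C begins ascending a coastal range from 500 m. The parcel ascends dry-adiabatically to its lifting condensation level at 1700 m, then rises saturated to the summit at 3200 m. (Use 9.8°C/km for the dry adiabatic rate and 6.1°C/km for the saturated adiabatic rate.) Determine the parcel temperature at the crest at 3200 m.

From 500 m to 1700 m (dry): cools by 9.8 × 1.2 = 11.76°C, giving 4.44°C.
From 1700 m to 3200 m (saturated): cools by 6.1 × 1.5 = 9.15°C, giving -4.71°C.

-4.71°C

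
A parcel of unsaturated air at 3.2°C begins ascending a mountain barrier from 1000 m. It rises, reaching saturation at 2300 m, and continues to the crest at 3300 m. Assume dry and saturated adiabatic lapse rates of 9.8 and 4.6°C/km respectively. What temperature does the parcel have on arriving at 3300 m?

-14.14°C

From 1000 m to 2300 m (dry): cools by 9.8 × 1.3 = 12.74°C, giving -9.54°C.
From 2300 m to 3300 m (saturated): cools by 4.6 × 1 = 4.6°C, giving -14.14°C.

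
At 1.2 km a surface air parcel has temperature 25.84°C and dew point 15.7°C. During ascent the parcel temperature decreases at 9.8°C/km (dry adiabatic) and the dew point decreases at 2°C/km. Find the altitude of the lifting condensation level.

T and T_d converge at 9.8 − 2 = 7.8°C per km
Height above start = (25.84 − 15.7) / 7.8 = 1.3 km
LCL altitude = 1200 m + 1300 m = 2500 m

2.5 km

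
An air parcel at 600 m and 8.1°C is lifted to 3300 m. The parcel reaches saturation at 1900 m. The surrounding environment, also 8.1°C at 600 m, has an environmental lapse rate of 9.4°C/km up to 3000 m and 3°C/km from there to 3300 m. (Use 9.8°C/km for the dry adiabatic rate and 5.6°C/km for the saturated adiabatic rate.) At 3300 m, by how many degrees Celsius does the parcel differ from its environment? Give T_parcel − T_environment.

+2.88°C (parcel warmer than environment)

Parcel:
  Dry to 1900 m: -9.8 × 1.3 km = -12.74°C, so T = -4.64°C.
  Saturated to 3300 m: -5.6 × 1.4 km = -7.84°C, so T = -12.48°C.
Environment:
  Environment, lower layer to 3000 m: -9.4 × 2.4 km = -22.56°C, so T = -14.46°C.
  Environment, upper layer to 3300 m: -3 × 0.3 km = -0.9°C, so T = -15.36°C.
T_parcel − T_env = -12.48 − (-15.36) = +2.88°C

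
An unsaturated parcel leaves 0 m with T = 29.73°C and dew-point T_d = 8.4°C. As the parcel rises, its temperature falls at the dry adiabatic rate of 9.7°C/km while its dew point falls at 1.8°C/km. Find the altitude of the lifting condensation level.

2700 m

T and T_d converge at 9.7 − 1.8 = 7.9°C per km
Height above start = (29.73 − 8.4) / 7.9 = 2.7 km
LCL altitude = 0 m + 2700 m = 2700 m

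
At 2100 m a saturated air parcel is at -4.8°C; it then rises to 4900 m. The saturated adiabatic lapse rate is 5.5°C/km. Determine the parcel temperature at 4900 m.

-20.2°C

2100 → 4900 m (saturated adiabatic, 5.5°C/km): ΔT = -5.5 × 2.8 = -15.4°C → T = -20.2°C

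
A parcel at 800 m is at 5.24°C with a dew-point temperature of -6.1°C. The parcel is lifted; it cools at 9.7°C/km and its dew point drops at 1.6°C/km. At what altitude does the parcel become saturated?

T and T_d converge at 9.7 − 1.6 = 8.1°C per km
Height above start = (5.24 − (-6.1)) / 8.1 = 1.4 km
LCL altitude = 800 m + 1400 m = 2200 m

2200 m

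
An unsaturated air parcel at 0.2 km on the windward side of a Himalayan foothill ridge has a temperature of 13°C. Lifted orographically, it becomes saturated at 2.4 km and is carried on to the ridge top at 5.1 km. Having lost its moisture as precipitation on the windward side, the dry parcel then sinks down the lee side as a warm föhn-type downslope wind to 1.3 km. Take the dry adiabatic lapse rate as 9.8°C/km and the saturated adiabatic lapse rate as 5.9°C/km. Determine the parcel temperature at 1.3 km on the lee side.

200–2400 m, dry: Δz = 2.2 km ⇒ ΔT = -21.56°C; T = -8.56°C
2400–5100 m, saturated: Δz = 2.7 km ⇒ ΔT = -15.93°C; T = -24.49°C
5100–1300 m, dry descent: Δz = 3.8 km ⇒ ΔT = +37.24°C; T = 12.75°C

12.75°C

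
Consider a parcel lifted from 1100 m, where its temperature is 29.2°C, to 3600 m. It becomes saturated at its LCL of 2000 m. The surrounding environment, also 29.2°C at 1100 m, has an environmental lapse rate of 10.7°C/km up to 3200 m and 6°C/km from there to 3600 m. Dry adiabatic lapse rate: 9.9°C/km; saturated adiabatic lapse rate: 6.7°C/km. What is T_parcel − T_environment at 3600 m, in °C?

+5.24°C (parcel warmer than environment)

Parcel:
  From 1100 m to 2000 m (dry): cools by 9.9 × 0.9 = 8.91°C, giving 20.29°C.
  From 2000 m to 3600 m (saturated): cools by 6.7 × 1.6 = 10.72°C, giving 9.57°C.
Environment:
  From 1100 m to 3200 m (environment, lower layer): cools by 10.7 × 2.1 = 22.47°C, giving 6.73°C.
  From 3200 m to 3600 m (environment, upper layer): cools by 6 × 0.4 = 2.4°C, giving 4.33°C.
T_parcel − T_env = 9.57 − 4.33 = +5.24°C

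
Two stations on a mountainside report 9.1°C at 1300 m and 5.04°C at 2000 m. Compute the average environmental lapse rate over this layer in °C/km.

Γ = −ΔT/Δz = (9.1 − 5.04) / (2000 − 1300) m
  = 4.06°C / 0.7 km = 5.8°C/km

5.8°C/km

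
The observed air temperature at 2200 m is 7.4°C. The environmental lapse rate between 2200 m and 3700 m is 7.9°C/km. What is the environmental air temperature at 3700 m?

2200 → 3700 m (environmental, 7.9°C/km): ΔT = -7.9 × 1.5 = -11.85°C → T = -4.45°C

-4.45°C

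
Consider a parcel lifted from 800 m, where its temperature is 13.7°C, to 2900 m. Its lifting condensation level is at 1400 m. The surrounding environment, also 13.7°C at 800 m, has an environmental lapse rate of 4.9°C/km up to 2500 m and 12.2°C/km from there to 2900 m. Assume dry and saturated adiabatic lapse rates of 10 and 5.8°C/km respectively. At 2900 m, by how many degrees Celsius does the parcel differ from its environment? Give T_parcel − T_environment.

Parcel:
  From 800 m to 1400 m (dry): cools by 10 × 0.6 = 6°C, giving 7.7°C.
  From 1400 m to 2900 m (saturated): cools by 5.8 × 1.5 = 8.7°C, giving -1°C.
Environment:
  From 800 m to 2500 m (environment, lower layer): cools by 4.9 × 1.7 = 8.33°C, giving 5.37°C.
  From 2500 m to 2900 m (environment, upper layer): cools by 12.2 × 0.4 = 4.88°C, giving 0.49°C.
T_parcel − T_env = -1 − 0.49 = -1.49°C

-1.49°C (parcel cooler than environment)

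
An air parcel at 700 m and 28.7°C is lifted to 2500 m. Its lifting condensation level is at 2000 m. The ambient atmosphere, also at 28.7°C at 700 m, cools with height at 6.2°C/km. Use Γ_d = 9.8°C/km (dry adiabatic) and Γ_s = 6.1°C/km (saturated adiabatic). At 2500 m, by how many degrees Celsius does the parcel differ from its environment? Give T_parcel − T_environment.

-4.63°C (parcel cooler than environment)

Parcel:
  From 700 m to 2000 m (dry): cools by 9.8 × 1.3 = 12.74°C, giving 15.96°C.
  From 2000 m to 2500 m (saturated): cools by 6.1 × 0.5 = 3.05°C, giving 12.91°C.
Environment:
  From 700 m to 2500 m (environment): cools by 6.2 × 1.8 = 11.16°C, giving 17.54°C.
T_parcel − T_env = 12.91 − 17.54 = -4.63°C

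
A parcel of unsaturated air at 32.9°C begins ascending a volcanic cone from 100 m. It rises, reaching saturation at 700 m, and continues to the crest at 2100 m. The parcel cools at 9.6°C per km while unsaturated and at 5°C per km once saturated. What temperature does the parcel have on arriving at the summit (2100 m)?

20.14°C

100 → 700 m (dry, 9.6°C/km): ΔT = -9.6 × 0.6 = -5.76°C → T = 27.14°C
700 → 2100 m (saturated, 5°C/km): ΔT = -5 × 1.4 = -7°C → T = 20.14°C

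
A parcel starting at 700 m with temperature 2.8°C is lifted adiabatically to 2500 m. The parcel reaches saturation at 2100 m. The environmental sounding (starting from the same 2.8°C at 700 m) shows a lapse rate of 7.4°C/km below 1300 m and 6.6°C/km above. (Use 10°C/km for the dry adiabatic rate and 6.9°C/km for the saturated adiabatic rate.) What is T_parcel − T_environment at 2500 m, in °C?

-4.4°C (parcel cooler than environment)

Parcel:
  Dry to 2100 m: -10 × 1.4 km = -14°C, so T = -11.2°C.
  Saturated to 2500 m: -6.9 × 0.4 km = -2.76°C, so T = -13.96°C.
Environment:
  Environment, lower layer to 1300 m: -7.4 × 0.6 km = -4.44°C, so T = -1.64°C.
  Environment, upper layer to 2500 m: -6.6 × 1.2 km = -7.92°C, so T = -9.56°C.
T_parcel − T_env = -13.96 − (-9.56) = -4.4°C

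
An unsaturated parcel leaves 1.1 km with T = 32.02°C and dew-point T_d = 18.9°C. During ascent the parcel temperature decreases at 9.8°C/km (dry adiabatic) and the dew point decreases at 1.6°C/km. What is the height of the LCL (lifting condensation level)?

2.7 km

T and T_d converge at 9.8 − 1.6 = 8.2°C per km
Height above start = (32.02 − 18.9) / 8.2 = 1.6 km
LCL altitude = 1100 m + 1600 m = 2700 m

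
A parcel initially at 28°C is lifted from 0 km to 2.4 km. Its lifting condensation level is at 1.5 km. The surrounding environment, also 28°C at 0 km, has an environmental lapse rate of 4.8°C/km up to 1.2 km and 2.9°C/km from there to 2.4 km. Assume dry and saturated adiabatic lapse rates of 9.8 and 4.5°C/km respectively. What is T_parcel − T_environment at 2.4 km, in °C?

-9.51°C (parcel cooler than environment)

Parcel:
  From 0 m to 1500 m (dry): cools by 9.8 × 1.5 = 14.7°C, giving 13.3°C.
  From 1500 m to 2400 m (saturated): cools by 4.5 × 0.9 = 4.05°C, giving 9.25°C.
Environment:
  From 0 m to 1200 m (environment, lower layer): cools by 4.8 × 1.2 = 5.76°C, giving 22.24°C.
  From 1200 m to 2400 m (environment, upper layer): cools by 2.9 × 1.2 = 3.48°C, giving 18.76°C.
T_parcel − T_env = 9.25 − 18.76 = -9.51°C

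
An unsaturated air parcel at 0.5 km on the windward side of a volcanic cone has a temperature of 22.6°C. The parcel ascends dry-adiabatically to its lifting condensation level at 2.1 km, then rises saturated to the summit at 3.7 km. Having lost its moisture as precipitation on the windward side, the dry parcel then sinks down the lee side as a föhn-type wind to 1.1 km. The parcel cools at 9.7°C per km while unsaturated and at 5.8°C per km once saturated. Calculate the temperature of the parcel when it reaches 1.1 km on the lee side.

23.02°C

500 → 2100 m (dry, 9.7°C/km): ΔT = -9.7 × 1.6 = -15.52°C → T = 7.08°C
2100 → 3700 m (saturated, 5.8°C/km): ΔT = -5.8 × 1.6 = -9.28°C → T = -2.2°C
3700 → 1100 m (dry descent, 9.7°C/km): ΔT = +9.7 × 2.6 = +25.22°C → T = 23.02°C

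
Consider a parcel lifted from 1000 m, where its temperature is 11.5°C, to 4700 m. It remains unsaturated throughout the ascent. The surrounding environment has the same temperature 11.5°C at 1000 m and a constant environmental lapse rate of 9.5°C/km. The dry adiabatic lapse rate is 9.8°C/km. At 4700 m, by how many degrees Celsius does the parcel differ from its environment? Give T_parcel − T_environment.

-1.11°C (parcel cooler than environment)

Parcel:
  1000 → 4700 m (dry, 9.8°C/km): ΔT = -9.8 × 3.7 = -36.26°C → T = -24.76°C
Environment:
  1000 → 4700 m (environment, 9.5°C/km): ΔT = -9.5 × 3.7 = -35.15°C → T = -23.65°C
T_parcel − T_env = -24.76 − (-23.65) = -1.11°C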